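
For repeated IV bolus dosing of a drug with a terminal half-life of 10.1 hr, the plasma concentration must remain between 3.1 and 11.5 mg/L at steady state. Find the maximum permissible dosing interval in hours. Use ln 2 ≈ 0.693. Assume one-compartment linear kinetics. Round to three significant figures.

k = 0.693 / t½ = 0.693 / 10.1 = 0.06861 h⁻¹
Between IV bolus doses, concentration decays as C = C₀·e^(−kτ), so C_peak/C_trough = e^(kτ).
τ_max = ln(C_peak/C_trough) / k = ln(11.5/3.1) / 0.06861 = 1.311 / 0.06861 = 19.11 h

19.1 h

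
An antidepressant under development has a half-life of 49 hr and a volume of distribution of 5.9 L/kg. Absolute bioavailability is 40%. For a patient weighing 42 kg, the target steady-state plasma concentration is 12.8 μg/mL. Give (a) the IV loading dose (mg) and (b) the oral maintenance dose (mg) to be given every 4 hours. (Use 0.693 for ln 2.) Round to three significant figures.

Vd = 5.9 L/kg × 42 kg = 247.8 L
LD = Vd × C = 247.8 × 12.8 = 3172 mg
CL = 0.693 × Vd / t½ = 0.693 × 247.8 / 49 = 3.505 L/h
D = CL × Css × τ / F = 3.505 × 12.8 × 4 / 0.4 = 448.6 mg

(a) 3170 mg; (b) 449 mg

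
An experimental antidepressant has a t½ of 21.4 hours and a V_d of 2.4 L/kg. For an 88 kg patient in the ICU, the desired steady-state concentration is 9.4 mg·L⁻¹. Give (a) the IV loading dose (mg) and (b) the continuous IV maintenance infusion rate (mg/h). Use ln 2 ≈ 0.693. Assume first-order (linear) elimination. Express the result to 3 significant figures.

(a) 1990 mg; (b) 64.3 mg/h

Total Vd = 2.4 × 88 = 211.2 L
LD = Vd × C = 211.2 × 9.4 = 1985 mg
CL = 0.693 × Vd / t½ = 0.693 × 211.2 / 21.4 = 6.839 L/h
Infusion rate = CL × Css = 6.839 × 9.4 = 64.29 mg/h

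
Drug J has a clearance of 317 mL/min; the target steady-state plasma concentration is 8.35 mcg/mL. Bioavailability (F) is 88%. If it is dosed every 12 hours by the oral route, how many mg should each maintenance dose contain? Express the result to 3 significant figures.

2170 mg

CL = 317 mL/min × 60/1000 = 19.02 L/h
D = CL × Css × τ / F = 19.02 × 8.35 × 12 / 0.88 = 2166 mg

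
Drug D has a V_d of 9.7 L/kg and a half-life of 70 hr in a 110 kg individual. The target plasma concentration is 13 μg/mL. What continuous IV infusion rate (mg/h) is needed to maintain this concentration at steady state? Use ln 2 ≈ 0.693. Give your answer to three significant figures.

Vd(total) = 110 kg × 9.7 L/kg = 1067 L
CL = 0.693 × Vd / t½ = 0.693 × 1067 / 70 = 10.56 L/h
Infusion rate = CL × Css = 10.56 × 13 = 137.3 mg/h

137 mg/h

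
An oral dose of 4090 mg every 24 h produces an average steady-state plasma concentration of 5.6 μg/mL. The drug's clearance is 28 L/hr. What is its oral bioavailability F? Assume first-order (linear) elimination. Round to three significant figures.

0.920

F·D/τ = CL·Css at steady state → F = CL·Css·τ / D.
F = 28 × 5.6 × 24 / 4090 = 0.920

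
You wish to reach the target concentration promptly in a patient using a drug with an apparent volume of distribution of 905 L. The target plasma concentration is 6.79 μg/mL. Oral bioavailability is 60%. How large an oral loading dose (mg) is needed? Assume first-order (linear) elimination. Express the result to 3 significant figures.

10200 mg

LD = Vd × C / F = 905.0 × 6.790 / 0.6 = 10240 mg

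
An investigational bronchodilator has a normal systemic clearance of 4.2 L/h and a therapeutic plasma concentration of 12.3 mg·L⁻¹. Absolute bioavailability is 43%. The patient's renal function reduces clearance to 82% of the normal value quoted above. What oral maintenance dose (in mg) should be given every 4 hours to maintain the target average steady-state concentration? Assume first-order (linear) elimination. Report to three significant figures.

394 mg

Patient clearance = 0.82 × 4.200 = 3.444 L/h
At steady state, dose per interval replaces the amount cleared in that interval: F·D/τ = CL·Css.
D = CL × Css × τ / F = 3.444 × 12.3 × 4 / 0.43 = 394.1 mg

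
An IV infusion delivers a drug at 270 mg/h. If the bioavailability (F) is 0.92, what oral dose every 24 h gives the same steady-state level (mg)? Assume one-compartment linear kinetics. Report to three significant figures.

To maintain the same Css, the systemic dosing rate must be unchanged: F·D/τ = infusion rate.
D = rate × τ / F = 270 × 24 / 0.92 = 7043 mg

7040 mg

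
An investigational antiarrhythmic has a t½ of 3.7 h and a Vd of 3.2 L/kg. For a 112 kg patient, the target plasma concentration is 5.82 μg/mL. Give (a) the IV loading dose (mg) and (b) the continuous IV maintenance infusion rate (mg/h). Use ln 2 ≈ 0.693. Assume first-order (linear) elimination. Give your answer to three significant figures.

Total Vd = 3.2 × 112 = 358.4 L
LD = Vd × C = 358.4 × 5.82 = 2086 mg
CL = 0.693 × Vd / t½ = 0.693 × 358.4 / 3.7 = 67.13 L/h
Infusion rate = CL × Css = 67.13 × 5.82 = 390.7 mg/h

(a) 2090 mg; (b) 391 mg/h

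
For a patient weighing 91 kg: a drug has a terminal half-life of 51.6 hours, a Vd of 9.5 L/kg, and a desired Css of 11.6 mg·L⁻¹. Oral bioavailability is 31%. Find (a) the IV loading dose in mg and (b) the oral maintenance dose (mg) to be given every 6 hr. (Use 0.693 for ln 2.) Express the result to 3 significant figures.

(a) 10000 mg; (b) 2610 mg

Total Vd = 9.5 × 91 = 864.5 L
LD = Vd × C = 864.5 × 11.6 = 10030 mg
CL = 0.693 × Vd / t½ = 0.693 × 864.5 / 51.6 = 11.61 L/h
D = CL × Css × τ / F = 11.61 × 11.6 × 6 / 0.31 = 2607 mg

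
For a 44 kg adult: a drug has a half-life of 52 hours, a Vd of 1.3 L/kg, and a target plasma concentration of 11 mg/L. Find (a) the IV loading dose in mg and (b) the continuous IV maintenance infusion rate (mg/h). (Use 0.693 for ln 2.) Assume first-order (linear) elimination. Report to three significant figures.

(a) 629 mg; (b) 8.39 mg/h

Vd = 1.3 L/kg × 44 kg = 57.20 L
LD = Vd × C = 57.20 × 11 = 629.2 mg
CL = 0.693 × Vd / t½ = 0.693 × 57.20 / 52 = 0.7623 L/h
Infusion rate = CL × Css = 0.7623 × 11 = 8.385 mg/h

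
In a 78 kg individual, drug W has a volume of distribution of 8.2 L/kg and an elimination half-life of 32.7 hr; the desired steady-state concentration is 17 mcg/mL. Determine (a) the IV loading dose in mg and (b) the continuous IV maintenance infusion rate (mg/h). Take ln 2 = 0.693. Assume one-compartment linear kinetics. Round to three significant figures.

(a) 10900 mg; (b) 230 mg/h

Vd(total) = 78 kg × 8.2 L/kg = 639.6 L
LD = Vd × C = 639.6 × 17 = 10870 mg
CL = 0.693 × Vd / t½ = 0.693 × 639.6 / 32.7 = 13.55 L/h
Infusion rate = CL × Css = 13.55 × 17 = 230.4 mg/h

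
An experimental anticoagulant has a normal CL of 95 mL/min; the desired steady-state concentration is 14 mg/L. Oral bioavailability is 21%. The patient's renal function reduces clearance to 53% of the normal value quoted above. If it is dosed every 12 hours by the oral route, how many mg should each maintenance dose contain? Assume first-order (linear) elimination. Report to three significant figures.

CL = 95 mL/min = 95 × 0.06 = 5.700 L/h
Patient clearance = 0.53 × 5.700 = 3.021 L/h
D = CL × Css × τ / F = 3.021 × 14 × 12 / 0.21 = 2417 mg

2420 mg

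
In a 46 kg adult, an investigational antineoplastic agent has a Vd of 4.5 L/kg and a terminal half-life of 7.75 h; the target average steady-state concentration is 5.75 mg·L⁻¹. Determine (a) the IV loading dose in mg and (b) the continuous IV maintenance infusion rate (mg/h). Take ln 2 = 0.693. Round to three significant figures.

(a) 1190 mg; (b) 106 mg/h

Vd = 4.5 L/kg × 46 kg = 207.0 L
LD = Vd × C = 207.0 × 5.75 = 1190 mg
CL = 0.693 × Vd / t½ = 0.693 × 207.0 / 7.75 = 18.51 L/h
Infusion rate = CL × Css = 18.51 × 5.75 = 106.4 mg/h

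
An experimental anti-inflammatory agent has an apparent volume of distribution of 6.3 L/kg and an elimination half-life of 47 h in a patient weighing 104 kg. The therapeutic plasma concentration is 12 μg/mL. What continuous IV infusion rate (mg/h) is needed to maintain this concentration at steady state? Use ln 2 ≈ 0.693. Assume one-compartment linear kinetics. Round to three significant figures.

Total Vd = 6.3 × 104 = 655.2 L
CL = ln 2 · Vd / t½ = 0.693 × 655.2 / 47 = 9.661 L/h
Infusion rate = CL × Css = 9.661 × 12 = 115.9 mg/h

116 mg/h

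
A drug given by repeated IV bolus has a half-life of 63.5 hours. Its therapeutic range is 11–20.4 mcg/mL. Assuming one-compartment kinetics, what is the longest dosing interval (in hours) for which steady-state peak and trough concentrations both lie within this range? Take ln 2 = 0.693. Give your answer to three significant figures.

56.6 h

k = 0.693 / t½ = 0.693 / 63.5 = 0.01091 h⁻¹
Between IV bolus doses, concentration decays as C = C₀·e^(−kτ), so C_peak/C_trough = e^(kτ).
τ_max = ln(C_peak/C_trough) / k = ln(20.4/11) / 0.01091 = 0.6176 / 0.01091 = 56.61 h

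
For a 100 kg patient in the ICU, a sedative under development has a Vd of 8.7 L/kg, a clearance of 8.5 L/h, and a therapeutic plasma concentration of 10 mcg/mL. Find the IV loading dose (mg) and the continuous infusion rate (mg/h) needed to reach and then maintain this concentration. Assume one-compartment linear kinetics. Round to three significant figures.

Vd = 8.7 L/kg × 100 kg = 870.0 L
LD = Vd · C_target = 870.0 × 10 = 8700 mg
Maintenance: replace elimination → rate = CL × Css = 8.500 × 10 = 85.00 mg/h

(a) 8700 mg; (b) 85.0 mg/h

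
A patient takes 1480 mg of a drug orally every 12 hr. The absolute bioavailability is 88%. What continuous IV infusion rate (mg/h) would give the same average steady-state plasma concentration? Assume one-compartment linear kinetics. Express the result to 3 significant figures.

Equivalent systemic input: infusion rate = F·D/τ.
Rate = 0.88 × 1480 / 12 = 108.5 mg/h

109 mg/h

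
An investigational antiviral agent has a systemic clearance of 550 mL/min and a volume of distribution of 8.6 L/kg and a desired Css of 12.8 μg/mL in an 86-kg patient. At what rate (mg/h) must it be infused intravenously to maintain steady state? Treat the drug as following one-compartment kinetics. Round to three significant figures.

422 mg/h

CL = 550 mL/min = 550 × 0.06 = 33.00 L/h
Vd does not affect the maintenance rate; only clearance governs steady-state input.
Rate = CL × Css = 33.00 × 12.8 = 422.4 mg/h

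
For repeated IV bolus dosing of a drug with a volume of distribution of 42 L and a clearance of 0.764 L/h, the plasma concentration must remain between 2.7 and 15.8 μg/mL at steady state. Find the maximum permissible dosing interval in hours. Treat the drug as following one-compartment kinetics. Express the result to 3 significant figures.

k = CL / Vd = 0.7640 / 42.00 = 0.01819 h⁻¹
Between IV bolus doses, concentration decays as C = C₀·e^(−kτ), so C_peak/C_trough = e^(kτ).
τ_max = ln(C_peak/C_trough) / k = ln(15.8/2.7) / 0.01819 = 1.767 / 0.01819 = 97.14 h

97.1 h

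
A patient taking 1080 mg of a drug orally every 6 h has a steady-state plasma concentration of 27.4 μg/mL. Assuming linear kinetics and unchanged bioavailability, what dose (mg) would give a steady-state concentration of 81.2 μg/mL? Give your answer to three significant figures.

For first-order elimination, Css ∝ F·D/(CL·τ); F and CL are unchanged, so Css ∝ D/τ.
D₂ = D₁ × (Css,target / Css,current) = 1080 × 81.2/27.4 = 3201 mg

3200 mg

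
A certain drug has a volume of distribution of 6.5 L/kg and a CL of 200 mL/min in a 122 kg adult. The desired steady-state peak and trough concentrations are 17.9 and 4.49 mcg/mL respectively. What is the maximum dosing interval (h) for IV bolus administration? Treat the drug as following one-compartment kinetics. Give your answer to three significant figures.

Total Vd = 6.5 × 122 = 793.0 L
CL = 200 mL/min = 200 × 0.06 = 12.00 L/h
k = CL / Vd = 12.00 / 793.0 = 0.01513 h⁻¹
Between IV bolus doses, concentration decays as C = C₀·e^(−kτ), so C_peak/C_trough = e^(kτ).
τ_max = ln(C_peak/C_trough) / k = ln(17.9/4.49) / 0.01513 = 1.383 / 0.01513 = 91.41 h

91.4 h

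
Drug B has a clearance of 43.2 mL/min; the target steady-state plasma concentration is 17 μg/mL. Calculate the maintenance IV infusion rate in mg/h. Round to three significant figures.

CL = 43.2 mL/min × 60/1000 = 2.592 L/h
At steady state, infusion rate equals elimination rate: rate in = CL × Css.
Infusion rate = CL · Css = 2.592 L/h × 17 mg/L = 44.06 mg/h

44.1 mg/h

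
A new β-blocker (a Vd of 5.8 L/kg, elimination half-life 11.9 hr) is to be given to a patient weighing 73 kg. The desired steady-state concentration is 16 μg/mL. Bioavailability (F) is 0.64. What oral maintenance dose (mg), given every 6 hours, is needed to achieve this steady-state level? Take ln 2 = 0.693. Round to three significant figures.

3700 mg

Vd = 5.8 L/kg × 73 kg = 423.4 L
CL = 0.693 × Vd / t½ = 0.693 × 423.4 / 11.9 = 24.66 L/h
D = CL × Css × τ / F = 24.66 × 16 × 6 / 0.64 = 3699 mg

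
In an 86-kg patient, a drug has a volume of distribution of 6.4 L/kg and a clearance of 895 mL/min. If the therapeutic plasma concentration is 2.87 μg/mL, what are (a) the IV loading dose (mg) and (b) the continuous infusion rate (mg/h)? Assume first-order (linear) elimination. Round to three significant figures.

Vd = 6.4 L/kg × 86 kg = 550.4 L
Loading: fill Vd to C_target → 550.4 L × 2.87 mg/L = 1580 mg
CL = 895 mL/min × 60/1000 = 53.70 L/h
Infusion rate = 53.70 L/h × 2.87 mg/L = 154.1 mg/h

(a) 1580 mg; (b) 154 mg/h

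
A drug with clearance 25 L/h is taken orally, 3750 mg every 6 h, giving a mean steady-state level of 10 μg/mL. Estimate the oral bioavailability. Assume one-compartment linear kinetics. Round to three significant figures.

F·D/τ = CL·Css at steady state → F = CL·Css·τ / D.
F = 25 × 10 × 6 / 3750 = 0.400

0.400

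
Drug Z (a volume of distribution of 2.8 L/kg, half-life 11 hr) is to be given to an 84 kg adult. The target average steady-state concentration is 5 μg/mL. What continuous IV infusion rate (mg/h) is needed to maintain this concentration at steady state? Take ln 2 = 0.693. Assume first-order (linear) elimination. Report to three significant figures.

74.1 mg/h

Total Vd = 2.8 × 84 = 235.2 L
k = 0.693/11 = 0.06300 h⁻¹, so CL = k·Vd = 0.06300 × 235.2 = 14.82 L/h
Infusion rate = CL × Css = 14.82 × 5 = 74.10 mg/h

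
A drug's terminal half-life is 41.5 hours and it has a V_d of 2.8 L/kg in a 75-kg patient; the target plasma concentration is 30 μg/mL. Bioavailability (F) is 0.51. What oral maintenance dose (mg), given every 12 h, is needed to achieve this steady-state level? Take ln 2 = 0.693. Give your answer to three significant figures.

Vd(total) = 75 kg × 2.8 L/kg = 210.0 L
CL = ln 2 · Vd / t½ = 0.693 × 210.0 / 41.5 = 3.507 L/h
D = CL × Css × τ / F = 3.507 × 30 × 12 / 0.51 = 2476 mg

2480 mg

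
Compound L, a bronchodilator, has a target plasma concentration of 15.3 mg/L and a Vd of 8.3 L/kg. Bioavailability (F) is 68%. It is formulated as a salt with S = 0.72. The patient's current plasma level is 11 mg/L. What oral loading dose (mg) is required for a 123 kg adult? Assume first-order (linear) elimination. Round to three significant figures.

Vd = 8.3 L/kg × 123 kg = 1021 L
The loading dose fills Vd to the target concentration.
Concentration deficit ΔC = 15.3 − 11 = 4.300 mg/L
LD = Vd × ΔC / F / S = 1021 × 4.300 / 0.68 / 0.72 = 8967 mg

8970 mg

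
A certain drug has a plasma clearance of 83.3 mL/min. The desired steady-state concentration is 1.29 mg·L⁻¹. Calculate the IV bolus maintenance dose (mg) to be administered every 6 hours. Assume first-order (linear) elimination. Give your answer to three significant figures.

CL = 83.3 mL/min = 83.3 × 0.06 = 4.998 L/h
At steady state, dose per interval replaces the amount cleared in that interval: D/τ = CL·Css.
D = CL × Css × τ = 4.998 × 1.29 × 6 = 38.68 mg

38.7 mg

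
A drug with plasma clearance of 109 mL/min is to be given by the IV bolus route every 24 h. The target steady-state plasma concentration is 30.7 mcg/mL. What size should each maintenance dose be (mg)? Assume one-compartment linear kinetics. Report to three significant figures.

4820 mg

CL = 109 mL/min = 109 × 0.06 = 6.540 L/h
D = CL × Css × τ = 6.540 × 30.7 × 24 = 4819 mg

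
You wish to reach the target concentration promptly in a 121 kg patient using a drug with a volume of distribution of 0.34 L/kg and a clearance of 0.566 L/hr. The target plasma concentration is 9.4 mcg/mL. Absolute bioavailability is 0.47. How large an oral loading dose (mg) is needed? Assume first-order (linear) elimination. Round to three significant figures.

823 mg

Total Vd = 0.34 × 121 = 41.14 L
The loading dose fills Vd to the target concentration; clearance is irrelevant here.
LD = Vd × C / F = 41.14 × 9.400 / 0.47 = 822.8 mg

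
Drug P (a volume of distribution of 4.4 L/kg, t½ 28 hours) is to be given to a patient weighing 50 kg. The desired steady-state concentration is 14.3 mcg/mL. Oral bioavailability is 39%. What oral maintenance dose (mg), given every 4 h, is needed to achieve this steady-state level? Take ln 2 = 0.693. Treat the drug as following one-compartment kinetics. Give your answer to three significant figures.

799 mg

Vd = 4.4 L/kg × 50 kg = 220.0 L
CL = 0.693 × Vd / t½ = 0.693 × 220.0 / 28 = 5.445 L/h
D = CL × Css × τ / F = 5.445 × 14.3 × 4 / 0.39 = 798.6 mg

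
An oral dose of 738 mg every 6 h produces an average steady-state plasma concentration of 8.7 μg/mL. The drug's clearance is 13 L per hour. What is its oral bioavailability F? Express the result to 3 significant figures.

F·D/τ = CL·Css at steady state → F = CL·Css·τ / D.
F = 13 × 8.7 × 6 / 738 = 0.920

0.920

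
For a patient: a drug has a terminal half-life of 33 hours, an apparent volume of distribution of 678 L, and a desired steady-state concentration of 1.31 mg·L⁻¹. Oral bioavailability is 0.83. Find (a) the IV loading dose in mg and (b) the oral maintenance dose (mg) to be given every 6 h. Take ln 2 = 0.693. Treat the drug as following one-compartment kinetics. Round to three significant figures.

LD = Vd × C = 678.0 × 1.31 = 888.2 mg
CL = 0.693 × Vd / t½ = 0.693 × 678.0 / 33 = 14.24 L/h
D = CL × Css × τ / F = 14.24 × 1.31 × 6 / 0.83 = 134.9 mg

(a) 888 mg; (b) 135 mg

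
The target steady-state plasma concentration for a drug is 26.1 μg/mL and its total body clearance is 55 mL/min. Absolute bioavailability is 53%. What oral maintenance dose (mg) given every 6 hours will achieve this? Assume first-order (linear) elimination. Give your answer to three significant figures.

Convert clearance: 55 mL/min × 60 min/h ÷ 1000 mL/L = 3.300 L/h
D = CL × Css × τ / F = 3.300 × 26.1 × 6 / 0.53 = 975.1 mg

975 mg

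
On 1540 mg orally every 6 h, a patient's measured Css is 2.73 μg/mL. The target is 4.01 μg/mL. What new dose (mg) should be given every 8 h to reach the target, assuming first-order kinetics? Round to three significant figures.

3020 mg

With linear kinetics, Css is proportional to dose rate (D/τ) at fixed clearance.
D₂ = D₁ × (Css,target / Css,current) × (τ₂/τ₁) = 1540 × (4.01/2.73) × (8/6) = 3016 mg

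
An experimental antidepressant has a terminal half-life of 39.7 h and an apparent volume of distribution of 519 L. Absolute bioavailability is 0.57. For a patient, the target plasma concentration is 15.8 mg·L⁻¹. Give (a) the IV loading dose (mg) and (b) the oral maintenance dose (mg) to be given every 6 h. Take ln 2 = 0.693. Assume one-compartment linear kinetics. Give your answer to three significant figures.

(a) 8200 mg; (b) 1510 mg

LD = Vd × C = 519.0 × 15.8 = 8200 mg
CL = 0.693 × Vd / t½ = 0.693 × 519.0 / 39.7 = 9.060 L/h
D = CL × Css × τ / F = 9.060 × 15.8 × 6 / 0.57 = 1507 mg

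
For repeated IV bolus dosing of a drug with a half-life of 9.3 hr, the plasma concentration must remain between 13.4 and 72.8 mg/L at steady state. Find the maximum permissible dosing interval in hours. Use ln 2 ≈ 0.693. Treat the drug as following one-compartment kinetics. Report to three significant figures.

k = 0.693 / t½ = 0.693 / 9.3 = 0.07452 h⁻¹
Between IV bolus doses, concentration decays as C = C₀·e^(−kτ), so C_peak/C_trough = e^(kτ).
τ_max = ln(C_peak/C_trough) / k = ln(72.8/13.4) / 0.07452 = 1.692 / 0.07452 = 22.71 h

22.7 h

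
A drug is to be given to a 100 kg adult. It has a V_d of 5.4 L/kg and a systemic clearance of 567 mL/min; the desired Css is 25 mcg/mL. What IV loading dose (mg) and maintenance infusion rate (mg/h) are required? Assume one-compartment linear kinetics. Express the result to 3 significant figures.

Vd = 5.4 L/kg × 100 kg = 540.0 L
Loading dose = Vd × C = 540.0 × 25 = 13500 mg
Convert clearance: 567 mL/min × 60 min/h ÷ 1000 mL/L = 34.02 L/h
Maintenance: replace elimination → rate = CL × Css = 34.02 × 25 = 850.5 mg/h

(a) 13500 mg; (b) 851 mg/h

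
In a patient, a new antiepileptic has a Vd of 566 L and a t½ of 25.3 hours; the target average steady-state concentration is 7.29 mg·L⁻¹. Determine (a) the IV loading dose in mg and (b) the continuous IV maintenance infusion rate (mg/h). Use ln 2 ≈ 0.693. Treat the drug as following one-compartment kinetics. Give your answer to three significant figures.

LD = Vd × C = 566.0 × 7.29 = 4126 mg
CL = 0.693 × Vd / t½ = 0.693 × 566.0 / 25.3 = 15.50 L/h
Infusion rate = CL × Css = 15.50 × 7.29 = 113.0 mg/h

(a) 4130 mg; (b) 113 mg/h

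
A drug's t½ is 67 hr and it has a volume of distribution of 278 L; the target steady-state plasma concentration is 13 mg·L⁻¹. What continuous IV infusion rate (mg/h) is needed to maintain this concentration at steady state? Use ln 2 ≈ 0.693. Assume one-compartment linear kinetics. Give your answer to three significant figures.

CL = ln 2 · Vd / t½ = 0.693 × 278.0 / 67 = 2.875 L/h
Infusion rate = CL × Css = 2.875 × 13 = 37.38 mg/h

37.4 mg/h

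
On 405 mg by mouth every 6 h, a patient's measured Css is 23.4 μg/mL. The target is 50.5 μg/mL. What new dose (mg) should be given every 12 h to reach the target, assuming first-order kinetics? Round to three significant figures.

For first-order elimination, Css ∝ F·D/(CL·τ); F and CL are unchanged, so Css ∝ D/τ.
D₂ = D₁ × (Css,target / Css,current) × (τ₂/τ₁) = 405 × (50.5/23.4) × (12/6) = 1748 mg

1750 mg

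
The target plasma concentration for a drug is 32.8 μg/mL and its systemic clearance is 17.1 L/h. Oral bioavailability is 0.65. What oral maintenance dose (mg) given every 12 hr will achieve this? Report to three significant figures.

D = CL × Css × τ / F = 17.10 × 32.8 × 12 / 0.65 = 10350 mg

10400 mg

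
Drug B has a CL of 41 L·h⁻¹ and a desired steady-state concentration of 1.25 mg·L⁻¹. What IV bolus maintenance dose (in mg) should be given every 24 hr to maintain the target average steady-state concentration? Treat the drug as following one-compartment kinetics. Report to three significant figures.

At steady state, dose per interval replaces the amount cleared in that interval: D/τ = CL·Css.
D = CL × Css × τ = 41.00 × 1.25 × 24 = 1230 mg

1230 mg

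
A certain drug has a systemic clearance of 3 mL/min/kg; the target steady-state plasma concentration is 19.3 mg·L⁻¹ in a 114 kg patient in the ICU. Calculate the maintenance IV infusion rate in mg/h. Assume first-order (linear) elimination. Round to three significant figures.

CL = 3 mL/min/kg × 114 kg = 342.0 mL/min = 342.0 × 60/1000 = 20.52 L/h
Rate = CL × Css = 20.52 × 19.3 = 396.0 mg/h

396 mg/h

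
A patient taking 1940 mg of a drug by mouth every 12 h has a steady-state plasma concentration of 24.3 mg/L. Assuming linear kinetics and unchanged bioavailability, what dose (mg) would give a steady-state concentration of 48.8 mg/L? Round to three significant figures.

3900 mg

For first-order elimination, Css ∝ F·D/(CL·τ); F and CL are unchanged, so Css ∝ D/τ.
D₂ = D₁ × (Css,target / Css,current) = 1940 × 48.8/24.3 = 3896 mg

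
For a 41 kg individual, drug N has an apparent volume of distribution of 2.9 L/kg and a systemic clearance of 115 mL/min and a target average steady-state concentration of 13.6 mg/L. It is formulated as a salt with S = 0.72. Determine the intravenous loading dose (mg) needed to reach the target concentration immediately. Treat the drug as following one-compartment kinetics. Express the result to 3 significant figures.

2250 mg

Vd(total) = 41 kg × 2.9 L/kg = 118.9 L
The loading dose fills Vd to the target concentration.
LD = Vd × C / S = 118.9 × 13.60 / 0.72 = 2246 mg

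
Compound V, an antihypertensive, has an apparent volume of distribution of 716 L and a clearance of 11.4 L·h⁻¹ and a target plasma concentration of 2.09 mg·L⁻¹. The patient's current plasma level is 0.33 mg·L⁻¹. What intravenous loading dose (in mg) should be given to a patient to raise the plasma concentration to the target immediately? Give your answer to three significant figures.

Concentration deficit ΔC = 2.09 − 0.33 = 1.760 mg/L
LD = Vd × ΔC = 716.0 × 1.760 = 1260 mg

1260 mg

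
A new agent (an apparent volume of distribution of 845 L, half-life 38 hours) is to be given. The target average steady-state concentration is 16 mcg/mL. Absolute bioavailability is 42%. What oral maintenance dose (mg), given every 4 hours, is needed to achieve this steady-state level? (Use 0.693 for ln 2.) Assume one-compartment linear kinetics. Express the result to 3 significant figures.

CL = 0.693 × Vd / t½ = 0.693 × 845.0 / 38 = 15.41 L/h
D = CL × Css × τ / F = 15.41 × 16 × 4 / 0.42 = 2348 mg

2350 mg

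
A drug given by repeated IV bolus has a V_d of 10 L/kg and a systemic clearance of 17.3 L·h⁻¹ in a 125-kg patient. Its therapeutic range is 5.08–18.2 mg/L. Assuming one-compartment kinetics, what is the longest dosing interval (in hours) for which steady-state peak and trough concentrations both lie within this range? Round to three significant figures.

92.2 h

Vd = 10 L/kg × 125 kg = 1250 L
k = CL / Vd = 17.30 / 1250 = 0.01384 h⁻¹
Between IV bolus doses, concentration decays as C = C₀·e^(−kτ), so C_peak/C_trough = e^(kτ).
τ_max = ln(C_peak/C_trough) / k = ln(18.2/5.08) / 0.01384 = 1.276 / 0.01384 = 92.20 h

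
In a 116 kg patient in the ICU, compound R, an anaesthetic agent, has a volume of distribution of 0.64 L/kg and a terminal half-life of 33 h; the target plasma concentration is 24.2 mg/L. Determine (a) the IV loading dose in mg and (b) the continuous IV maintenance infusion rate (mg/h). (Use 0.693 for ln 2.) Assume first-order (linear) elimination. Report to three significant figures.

Total Vd = 0.64 × 116 = 74.24 L
LD = Vd × C = 74.24 × 24.2 = 1797 mg
CL = 0.693 × Vd / t½ = 0.693 × 74.24 / 33 = 1.559 L/h
Infusion rate = CL × Css = 1.559 × 24.2 = 37.73 mg/h

(a) 1800 mg; (b) 37.7 mg/h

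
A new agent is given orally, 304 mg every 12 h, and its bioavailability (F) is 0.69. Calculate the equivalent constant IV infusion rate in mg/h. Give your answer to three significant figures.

Equivalent systemic input: infusion rate = F·D/τ.
Rate = 0.69 × 304 / 12 = 17.48 mg/h

17.5 mg/h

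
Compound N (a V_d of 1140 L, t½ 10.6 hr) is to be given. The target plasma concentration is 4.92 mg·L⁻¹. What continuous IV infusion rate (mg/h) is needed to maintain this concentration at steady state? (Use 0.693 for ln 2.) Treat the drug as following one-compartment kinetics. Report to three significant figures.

367 mg/h

CL = 0.693 × Vd / t½ = 0.693 × 1140 / 10.6 = 74.53 L/h
Infusion rate = CL × Css = 74.53 × 4.92 = 366.7 mg/h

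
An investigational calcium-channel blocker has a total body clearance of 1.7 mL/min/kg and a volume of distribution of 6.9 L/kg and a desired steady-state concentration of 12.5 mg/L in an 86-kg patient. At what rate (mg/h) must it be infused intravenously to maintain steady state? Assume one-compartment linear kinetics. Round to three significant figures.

CL = 1.7 mL/min/kg × 86 kg = 146.2 mL/min = 146.2 × 60/1000 = 8.772 L/h
At steady state, infusion rate equals elimination rate: rate in = CL × Css.
Rate = CL × Css = 8.772 × 12.5 = 109.7 mg/h

110 mg/h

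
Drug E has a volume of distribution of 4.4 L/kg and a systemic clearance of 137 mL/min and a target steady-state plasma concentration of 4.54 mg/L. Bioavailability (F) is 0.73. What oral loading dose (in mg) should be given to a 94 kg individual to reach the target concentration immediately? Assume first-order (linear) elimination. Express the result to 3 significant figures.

Total Vd = 4.4 × 94 = 413.6 L
LD = Vd × C / F = 413.6 × 4.540 / 0.73 = 2572 mg

2570 mg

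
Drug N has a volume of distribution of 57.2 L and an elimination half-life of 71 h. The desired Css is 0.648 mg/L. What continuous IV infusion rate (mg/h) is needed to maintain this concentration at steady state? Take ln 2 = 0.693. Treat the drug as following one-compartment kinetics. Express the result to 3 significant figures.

CL = 0.693 × Vd / t½ = 0.693 × 57.20 / 71 = 0.5583 L/h
Infusion rate = CL × Css = 0.5583 × 0.648 = 0.3618 mg/h

0.362 mg/h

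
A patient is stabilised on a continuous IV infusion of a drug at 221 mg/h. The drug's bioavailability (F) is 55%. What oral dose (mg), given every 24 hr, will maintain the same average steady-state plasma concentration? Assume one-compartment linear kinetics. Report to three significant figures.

To maintain the same Css, the systemic dosing rate must be unchanged: F·D/τ = infusion rate.
D = rate × τ / F = 221 × 24 / 0.55 = 9644 mg

9640 mg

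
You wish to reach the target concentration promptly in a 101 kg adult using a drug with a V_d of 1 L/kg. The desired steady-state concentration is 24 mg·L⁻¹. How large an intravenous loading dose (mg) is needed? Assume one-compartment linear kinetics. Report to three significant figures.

Vd(total) = 101 kg × 1 L/kg = 101.0 L
LD = Vd × C = 101.0 × 24.00 = 2424 mg

2420 mg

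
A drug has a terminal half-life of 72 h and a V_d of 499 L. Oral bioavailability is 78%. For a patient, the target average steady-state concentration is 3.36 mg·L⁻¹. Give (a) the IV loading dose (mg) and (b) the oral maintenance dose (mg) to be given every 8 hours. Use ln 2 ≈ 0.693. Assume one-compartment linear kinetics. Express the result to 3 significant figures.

(a) 1680 mg; (b) 166 mg

LD = Vd × C = 499.0 × 3.36 = 1677 mg
CL = 0.693 × Vd / t½ = 0.693 × 499.0 / 72 = 4.803 L/h
D = CL × Css × τ / F = 4.803 × 3.36 × 8 / 0.78 = 165.5 mg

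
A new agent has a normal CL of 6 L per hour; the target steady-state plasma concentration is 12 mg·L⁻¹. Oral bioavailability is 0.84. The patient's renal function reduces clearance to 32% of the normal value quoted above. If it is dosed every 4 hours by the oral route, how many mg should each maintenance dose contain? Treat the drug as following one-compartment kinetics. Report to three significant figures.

110 mg

Patient clearance = 0.32 × 6.000 = 1.920 L/h
At steady state, dose per interval replaces the amount cleared in that interval: F·D/τ = CL·Css.
D = CL × Css × τ / F = 1.920 × 12 × 4 / 0.84 = 109.7 mg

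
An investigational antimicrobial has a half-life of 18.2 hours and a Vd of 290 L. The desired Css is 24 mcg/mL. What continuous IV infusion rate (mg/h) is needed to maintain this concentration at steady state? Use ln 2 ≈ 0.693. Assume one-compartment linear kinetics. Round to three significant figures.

k = 0.693/18.2 = 0.03808 h⁻¹, so CL = k·Vd = 0.03808 × 290.0 = 11.04 L/h
Infusion rate = CL × Css = 11.04 × 24 = 265.0 mg/h

265 mg/h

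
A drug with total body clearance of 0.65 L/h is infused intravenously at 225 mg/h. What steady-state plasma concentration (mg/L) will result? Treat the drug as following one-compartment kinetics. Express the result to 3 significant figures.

Css = rate / CL = 225 / 0.6500 = 346.2 mg/L

346 mg/L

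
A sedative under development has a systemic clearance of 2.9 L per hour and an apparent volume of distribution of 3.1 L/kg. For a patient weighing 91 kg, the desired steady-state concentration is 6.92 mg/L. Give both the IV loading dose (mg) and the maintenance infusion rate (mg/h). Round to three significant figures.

(a) 1950 mg; (b) 20.1 mg/h

Total Vd = 3.1 × 91 = 282.1 L
Loading dose = Vd × C = 282.1 × 6.92 = 1952 mg
Maintenance infusion rate = CL × Css = 2.900 × 6.92 = 20.07 mg/h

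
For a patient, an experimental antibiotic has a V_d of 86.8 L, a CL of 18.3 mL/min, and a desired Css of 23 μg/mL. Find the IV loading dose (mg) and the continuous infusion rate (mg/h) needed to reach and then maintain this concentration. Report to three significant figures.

(a) 2000 mg; (b) 25.3 mg/h

Loading dose = Vd × C = 86.80 × 23 = 1996 mg
Convert clearance: 18.3 mL/min × 60 min/h ÷ 1000 mL/L = 1.098 L/h
Infusion rate = 1.098 L/h × 23 mg/L = 25.25 mg/h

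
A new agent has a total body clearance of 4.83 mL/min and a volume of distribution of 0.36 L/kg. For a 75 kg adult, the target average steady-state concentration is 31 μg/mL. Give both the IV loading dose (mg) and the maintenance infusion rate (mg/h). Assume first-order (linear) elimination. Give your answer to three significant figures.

Vd(total) = 75 kg × 0.36 L/kg = 27.00 L
Loading: fill Vd to C_target → 27.00 L × 31 mg/L = 837.0 mg
CL = 4.83 mL/min × 60/1000 = 0.2898 L/h
Infusion rate = 0.2898 L/h × 31 mg/L = 8.984 mg/h

(a) 837 mg; (b) 8.98 mg/h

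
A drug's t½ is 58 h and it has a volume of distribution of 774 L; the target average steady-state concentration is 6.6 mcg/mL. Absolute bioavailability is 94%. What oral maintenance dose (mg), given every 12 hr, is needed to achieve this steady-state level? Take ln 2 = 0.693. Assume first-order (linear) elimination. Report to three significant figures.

k = 0.693/58 = 0.01195 h⁻¹, so CL = k·Vd = 0.01195 × 774.0 = 9.249 L/h
D = CL × Css × τ / F = 9.249 × 6.6 × 12 / 0.94 = 779.3 mg

779 mg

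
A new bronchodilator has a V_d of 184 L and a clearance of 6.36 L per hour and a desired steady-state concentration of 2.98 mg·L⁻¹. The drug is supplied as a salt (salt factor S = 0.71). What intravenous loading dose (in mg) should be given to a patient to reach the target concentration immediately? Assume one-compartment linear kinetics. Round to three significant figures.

772 mg

LD = Vd × C / S = 184.0 × 2.980 / 0.71 = 772.3 mg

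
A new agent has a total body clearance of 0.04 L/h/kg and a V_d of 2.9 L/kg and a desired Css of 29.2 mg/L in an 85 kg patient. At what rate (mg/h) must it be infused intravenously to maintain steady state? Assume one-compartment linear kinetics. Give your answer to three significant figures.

99.3 mg/h

CL = 0.04 L/h/kg × 85 kg = 3.400 L/h
R₀ = 3.400 × 29.2 = 99.28 mg/h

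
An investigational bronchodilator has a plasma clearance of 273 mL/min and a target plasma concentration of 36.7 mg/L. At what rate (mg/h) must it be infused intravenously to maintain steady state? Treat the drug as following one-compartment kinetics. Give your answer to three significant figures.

601 mg/h

CL = 273 mL/min = 273 × 0.06 = 16.38 L/h
At steady state, infusion rate equals elimination rate: rate in = CL × Css.
R₀ = 16.38 × 36.7 = 601.1 mg/h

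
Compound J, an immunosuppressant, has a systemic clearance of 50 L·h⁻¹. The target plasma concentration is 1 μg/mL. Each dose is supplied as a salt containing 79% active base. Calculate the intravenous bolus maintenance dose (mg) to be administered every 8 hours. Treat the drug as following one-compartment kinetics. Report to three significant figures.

506 mg

At steady state, dose per interval replaces the amount cleared in that interval: S·D/τ = CL·Css.
D = CL × Css × τ / S = 50.00 × 1 × 8 / 0.79 = 506.3 mg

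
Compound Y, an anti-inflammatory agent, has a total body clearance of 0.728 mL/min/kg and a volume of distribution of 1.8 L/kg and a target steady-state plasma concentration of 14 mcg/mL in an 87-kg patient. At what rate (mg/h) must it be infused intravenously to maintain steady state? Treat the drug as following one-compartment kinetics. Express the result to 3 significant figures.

CL = 0.728 mL/min/kg × 87 kg = 63.34 mL/min = 63.34 × 60/1000 = 3.800 L/h
Maintenance depends on clearance, not Vd — rate in must match rate out.
Infusion rate = CL · Css = 3.800 L/h × 14 mg/L = 53.20 mg/h

53.2 mg/h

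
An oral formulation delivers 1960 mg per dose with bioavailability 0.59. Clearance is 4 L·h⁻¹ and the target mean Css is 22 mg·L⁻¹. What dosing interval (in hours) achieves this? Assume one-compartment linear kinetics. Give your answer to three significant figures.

13.1 h

F·D/τ = CL·Css → τ = F·D / (CL·Css).
τ = 0.59 × 1960 / (4 × 22) = 13.14 h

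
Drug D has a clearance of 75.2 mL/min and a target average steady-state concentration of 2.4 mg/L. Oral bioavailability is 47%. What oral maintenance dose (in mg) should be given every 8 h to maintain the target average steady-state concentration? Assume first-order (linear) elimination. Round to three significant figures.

CL = 75.2 mL/min × 60/1000 = 4.512 L/h
D = CL × Css × τ / F = 4.512 × 2.4 × 8 / 0.47 = 184.3 mg

184 mg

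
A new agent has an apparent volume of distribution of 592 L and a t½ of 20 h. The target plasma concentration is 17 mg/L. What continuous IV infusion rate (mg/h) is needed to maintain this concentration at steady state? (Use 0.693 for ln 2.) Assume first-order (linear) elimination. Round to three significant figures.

CL = 0.693 × Vd / t½ = 0.693 × 592.0 / 20 = 20.51 L/h
Infusion rate = CL × Css = 20.51 × 17 = 348.7 mg/h

349 mg/h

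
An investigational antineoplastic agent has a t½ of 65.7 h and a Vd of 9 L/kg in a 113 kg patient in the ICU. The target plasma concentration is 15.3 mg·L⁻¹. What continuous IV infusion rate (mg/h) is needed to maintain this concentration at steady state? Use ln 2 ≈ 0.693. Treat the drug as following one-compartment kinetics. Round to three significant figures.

164 mg/h

Vd(total) = 113 kg × 9 L/kg = 1017 L
k = 0.693/65.7 = 0.01055 h⁻¹, so CL = k·Vd = 0.01055 × 1017 = 10.73 L/h
Infusion rate = CL × Css = 10.73 × 15.3 = 164.2 mg/h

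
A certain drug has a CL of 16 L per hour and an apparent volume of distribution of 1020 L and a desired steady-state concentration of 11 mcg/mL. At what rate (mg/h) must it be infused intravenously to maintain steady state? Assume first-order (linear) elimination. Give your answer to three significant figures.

Maintenance depends on clearance, not Vd — rate in must match rate out.
Infusion rate = CL · Css = 16.00 L/h × 11 mg/L = 176.0 mg/h

176 mg/h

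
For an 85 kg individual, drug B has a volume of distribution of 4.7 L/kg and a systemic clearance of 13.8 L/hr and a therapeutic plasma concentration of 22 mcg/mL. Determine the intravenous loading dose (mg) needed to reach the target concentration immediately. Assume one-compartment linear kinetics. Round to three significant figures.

8790 mg

Total Vd = 4.7 × 85 = 399.5 L
LD = Vd × C = 399.5 × 22.00 = 8789 mg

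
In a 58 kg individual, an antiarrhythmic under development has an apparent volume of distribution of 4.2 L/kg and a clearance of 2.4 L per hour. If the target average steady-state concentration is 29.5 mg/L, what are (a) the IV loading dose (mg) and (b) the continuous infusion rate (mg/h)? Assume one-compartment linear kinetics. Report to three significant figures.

Vd = 4.2 L/kg × 58 kg = 243.6 L
LD = Vd · C_target = 243.6 × 29.5 = 7186 mg
Maintenance: replace elimination → rate = CL × Css = 2.400 × 29.5 = 70.80 mg/h

(a) 7190 mg; (b) 70.8 mg/h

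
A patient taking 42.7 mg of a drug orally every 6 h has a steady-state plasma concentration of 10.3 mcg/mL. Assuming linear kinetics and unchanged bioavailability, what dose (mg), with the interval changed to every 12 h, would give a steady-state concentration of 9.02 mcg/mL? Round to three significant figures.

For first-order elimination, Css ∝ F·D/(CL·τ); F and CL are unchanged, so Css ∝ D/τ.
D₂ = D₁ × (Css,target / Css,current) × (τ₂/τ₁) = 42.7 × (9.02/10.3) × (12/6) = 74.79 mg

74.8 mg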